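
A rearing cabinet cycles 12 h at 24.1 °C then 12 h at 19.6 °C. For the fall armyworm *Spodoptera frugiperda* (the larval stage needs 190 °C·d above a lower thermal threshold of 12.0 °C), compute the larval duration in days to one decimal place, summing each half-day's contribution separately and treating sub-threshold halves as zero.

Day half: max(0, 24.1 − 12.0) × 0.5 = 12.1 × 0.5 = 6.05 DD.
Night half: max(0, 19.6 − 12.0) × 0.5 = 7.6 × 0.5 = 3.80 DD.
Per 24 h: 9.85 DD/day.
Duration = 190 / 9.85 = 19.289 ≈ 19.3 days.

19.3 days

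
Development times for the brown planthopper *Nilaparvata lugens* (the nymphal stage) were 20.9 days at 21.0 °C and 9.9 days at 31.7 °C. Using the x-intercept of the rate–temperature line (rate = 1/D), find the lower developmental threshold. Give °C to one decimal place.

11.4 °C

Linear rate model ⇒ the product D·(T − T_b) is constant across temperatures.
20.9·(21.0 − T_b) = 9.9·(31.7 − T_b)
T_b = (20.9·21.0 − 9.9·31.7) / (20.9 − 9.9) = 125.07 / 11.0 = 11.370 °C ≈ 11.4 °C.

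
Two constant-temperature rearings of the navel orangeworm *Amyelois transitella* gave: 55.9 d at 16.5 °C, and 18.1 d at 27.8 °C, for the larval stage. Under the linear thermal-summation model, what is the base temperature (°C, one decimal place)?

11.1 °C

Linear rate model ⇒ the product D·(T − T_b) is constant across temperatures.
55.9·(16.5 − T_b) = 18.1·(27.8 − T_b)
T_b = (55.9·16.5 − 18.1·27.8) / (55.9 − 18.1) = 419.17 / 37.8 = 11.089 °C ≈ 11.1 °C.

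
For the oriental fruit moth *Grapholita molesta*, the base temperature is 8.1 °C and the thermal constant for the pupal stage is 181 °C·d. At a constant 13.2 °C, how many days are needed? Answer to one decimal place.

Daily accumulation = 13.2 − 8.1 = 5.1 DD/day.
Duration = 181 / 5.1 = 35.490 ≈ 35.5 days.

35.5 days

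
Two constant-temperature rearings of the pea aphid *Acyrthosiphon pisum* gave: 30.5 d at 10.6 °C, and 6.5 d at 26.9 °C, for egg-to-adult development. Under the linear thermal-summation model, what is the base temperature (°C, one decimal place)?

6.2 °C

Equal thermal constants: D₁(T₁ − T_b) = D₂(T₂ − T_b).
30.5·(10.6 − T_b) = 6.5·(26.9 − T_b)
T_b = (30.5·10.6 − 6.5·26.9) / (30.5 − 6.5) = 148.45 / 24.0 = 6.185 °C ≈ 6.2 °C.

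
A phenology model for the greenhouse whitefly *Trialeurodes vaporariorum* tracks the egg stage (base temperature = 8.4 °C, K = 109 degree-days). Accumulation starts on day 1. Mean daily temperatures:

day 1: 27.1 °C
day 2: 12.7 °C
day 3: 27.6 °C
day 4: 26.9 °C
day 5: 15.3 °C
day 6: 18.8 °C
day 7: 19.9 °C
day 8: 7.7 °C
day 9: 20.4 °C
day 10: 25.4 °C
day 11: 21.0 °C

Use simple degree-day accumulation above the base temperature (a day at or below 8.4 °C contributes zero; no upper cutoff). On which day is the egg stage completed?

day 10

Daily DD above 8.4 °C: 18.7, 4.3, 19.2, 18.5, 6.9, 10.4, 11.5, 0.0, 12.0, 17.0, 12.6.
Cumulative: 18.7, 23.0, 42.2, 60.7, 67.6, 78.0, 89.5, 89.5, 101.5, 118.5, 131.1.
The total first reaches 109 DD on day 10.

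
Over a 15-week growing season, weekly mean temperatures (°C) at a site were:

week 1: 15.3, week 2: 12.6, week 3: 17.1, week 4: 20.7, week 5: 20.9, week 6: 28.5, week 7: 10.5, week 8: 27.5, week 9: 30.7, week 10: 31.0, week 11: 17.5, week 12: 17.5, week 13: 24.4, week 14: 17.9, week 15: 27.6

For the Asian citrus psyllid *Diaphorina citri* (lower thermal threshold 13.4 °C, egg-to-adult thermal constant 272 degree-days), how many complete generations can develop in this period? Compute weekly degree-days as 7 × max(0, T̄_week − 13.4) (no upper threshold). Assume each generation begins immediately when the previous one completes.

3 generations

Weekly DD (7 × max(0, T̄ − 13.4)): 13.3, 0.0, 25.9, 51.1, 52.5, 105.7, 0.0, 98.7, 121.1, 123.2, 28.7, 28.7, 77.0, 31.5, 99.4.
Season total = 856.8 DD.
Complete generations = ⌊856.8 / 272⌋ = 3.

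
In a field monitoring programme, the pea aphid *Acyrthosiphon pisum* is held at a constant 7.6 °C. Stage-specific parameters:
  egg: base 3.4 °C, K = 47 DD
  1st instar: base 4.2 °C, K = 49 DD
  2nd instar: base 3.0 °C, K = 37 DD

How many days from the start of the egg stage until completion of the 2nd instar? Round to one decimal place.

egg: 47 / (7.6 − 3.4) = 47 / 4.2 = 11.190 d.
1st instar: 49 / (7.6 − 4.2) = 49 / 3.4 = 14.412 d.
2nd instar: 37 / (7.6 − 3.0) = 37 / 4.6 = 8.043 d.
Sum = 33.646 ≈ 33.6 days.

33.6 days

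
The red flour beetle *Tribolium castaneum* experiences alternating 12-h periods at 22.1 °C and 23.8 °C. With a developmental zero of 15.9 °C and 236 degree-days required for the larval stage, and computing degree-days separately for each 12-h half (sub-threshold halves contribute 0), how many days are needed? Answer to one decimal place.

33.5 days

Day half: max(0, 22.1 − 15.9) × 0.5 = 6.2 × 0.5 = 3.10 DD.
Night half: max(0, 23.8 − 15.9) × 0.5 = 7.9 × 0.5 = 3.95 DD.
Per 24 h: 7.05 DD/day.
Duration = 236 / 7.05 = 33.475 ≈ 33.5 days.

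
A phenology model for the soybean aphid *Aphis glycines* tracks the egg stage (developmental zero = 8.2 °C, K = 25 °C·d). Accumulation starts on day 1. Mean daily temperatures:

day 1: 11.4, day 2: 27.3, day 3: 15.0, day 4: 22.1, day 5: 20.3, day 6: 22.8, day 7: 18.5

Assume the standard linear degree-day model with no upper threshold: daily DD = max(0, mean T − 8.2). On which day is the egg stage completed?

day 3

Daily DD above 8.2 °C: 3.2, 19.1, 6.8, 13.9, 12.1, 14.6, 10.3.
Cumulative: 3.2, 22.3, 29.1, 43.0, 55.1, 69.7, 80.0.
The total first reaches 25 DD on day 3.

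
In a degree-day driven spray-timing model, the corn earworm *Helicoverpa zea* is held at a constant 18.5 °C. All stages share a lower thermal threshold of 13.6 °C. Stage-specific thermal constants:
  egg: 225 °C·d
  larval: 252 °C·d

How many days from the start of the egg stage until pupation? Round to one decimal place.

Daily accumulation at 18.5 °C = 18.5 − 13.6 = 4.9 DD/day.
Total K = 225 + 252 = 477 DD.
Total duration = 477 / 4.9 = 97.347 ≈ 97.3 days.

97.3 days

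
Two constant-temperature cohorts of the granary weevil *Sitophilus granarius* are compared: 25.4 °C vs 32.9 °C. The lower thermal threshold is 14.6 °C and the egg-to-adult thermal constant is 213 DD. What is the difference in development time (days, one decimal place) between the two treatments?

At 25.4 °C: 213 / (25.4 − 14.6) = 213 / 10.8 = 19.722 d.
At 32.9 °C: 213 / (32.9 − 14.6) = 213 / 18.3 = 11.639 d.
Difference = |19.722 − 11.639| = 8.083 ≈ 8.1 days.

8.1 days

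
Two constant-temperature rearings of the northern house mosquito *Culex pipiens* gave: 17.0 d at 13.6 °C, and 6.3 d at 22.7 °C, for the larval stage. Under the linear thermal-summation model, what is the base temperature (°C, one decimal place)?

8.2 °C

Linear rate model ⇒ the product D·(T − T_b) is constant across temperatures.
17.0·(13.6 − T_b) = 6.3·(22.7 − T_b)
T_b = (17.0·13.6 − 6.3·22.7) / (17.0 − 6.3) = 88.19 / 10.7 = 8.242 °C ≈ 8.2 °C.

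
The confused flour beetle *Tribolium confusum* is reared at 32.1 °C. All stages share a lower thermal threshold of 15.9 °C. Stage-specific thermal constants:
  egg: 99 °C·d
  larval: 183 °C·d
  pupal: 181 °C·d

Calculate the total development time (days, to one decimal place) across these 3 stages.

28.6 days

Daily accumulation at 32.1 °C = 32.1 − 15.9 = 16.2 DD/day.
Total K = 99 + 183 + 181 = 463 DD.
Total duration = 463 / 16.2 = 28.580 ≈ 28.6 days.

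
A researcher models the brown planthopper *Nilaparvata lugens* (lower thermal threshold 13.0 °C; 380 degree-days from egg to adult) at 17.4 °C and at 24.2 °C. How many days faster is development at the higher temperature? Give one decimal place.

52.4 days

At 17.4 °C: 380 / (17.4 − 13.0) = 380 / 4.4 = 86.364 d.
At 24.2 °C: 380 / (24.2 − 13.0) = 380 / 11.2 = 33.929 d.
Difference = |86.364 − 33.929| = 52.435 ≈ 52.4 days.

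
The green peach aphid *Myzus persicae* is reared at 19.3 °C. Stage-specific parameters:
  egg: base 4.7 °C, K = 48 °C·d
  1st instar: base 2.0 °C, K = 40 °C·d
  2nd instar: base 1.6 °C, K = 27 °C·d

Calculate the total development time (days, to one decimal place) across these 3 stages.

egg: 48 / (19.3 − 4.7) = 48 / 14.6 = 3.288 d.
1st instar: 40 / (19.3 − 2.0) = 40 / 17.3 = 2.312 d.
2nd instar: 27 / (19.3 − 1.6) = 27 / 17.7 = 1.525 d.
Sum = 7.125 ≈ 7.1 days.

7.1 days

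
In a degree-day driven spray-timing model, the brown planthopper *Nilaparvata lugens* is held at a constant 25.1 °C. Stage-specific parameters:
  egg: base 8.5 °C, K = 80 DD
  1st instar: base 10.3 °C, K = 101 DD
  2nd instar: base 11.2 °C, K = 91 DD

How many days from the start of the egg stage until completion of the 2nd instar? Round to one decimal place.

egg: 80 / (25.1 − 8.5) = 80 / 16.6 = 4.819 d.
1st instar: 101 / (25.1 − 10.3) = 101 / 14.8 = 6.824 d.
2nd instar: 91 / (25.1 − 11.2) = 91 / 13.9 = 6.547 d.
Sum = 18.190 ≈ 18.2 days.

18.2 days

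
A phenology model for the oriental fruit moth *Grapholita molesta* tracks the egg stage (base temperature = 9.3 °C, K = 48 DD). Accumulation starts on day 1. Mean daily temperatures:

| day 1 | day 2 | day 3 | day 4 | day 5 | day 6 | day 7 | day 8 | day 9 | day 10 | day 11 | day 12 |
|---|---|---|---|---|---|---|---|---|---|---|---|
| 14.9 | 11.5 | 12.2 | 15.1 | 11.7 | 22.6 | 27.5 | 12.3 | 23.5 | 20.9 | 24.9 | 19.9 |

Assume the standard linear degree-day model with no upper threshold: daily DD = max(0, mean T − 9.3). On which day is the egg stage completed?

Daily DD above 9.3 °C: 5.6, 2.2, 2.9, 5.8, 2.4, 13.3, 18.2, 3.0, 14.2, 11.6, 15.6, 10.6.
Cumulative: 5.6, 7.8, 10.7, 16.5, 18.9, 32.2, 50.4, 53.4, 67.6, 79.2, 94.8, 105.4.
The total first reaches 48 DD on day 7.

day 7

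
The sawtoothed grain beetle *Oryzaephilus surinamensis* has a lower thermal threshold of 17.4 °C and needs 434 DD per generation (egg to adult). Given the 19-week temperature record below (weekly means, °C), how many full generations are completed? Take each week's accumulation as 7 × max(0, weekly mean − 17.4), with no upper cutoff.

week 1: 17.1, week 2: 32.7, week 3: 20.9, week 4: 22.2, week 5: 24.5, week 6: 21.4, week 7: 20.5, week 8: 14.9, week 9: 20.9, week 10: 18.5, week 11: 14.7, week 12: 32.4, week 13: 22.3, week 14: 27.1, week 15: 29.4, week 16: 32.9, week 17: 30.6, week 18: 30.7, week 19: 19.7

Weekly DD (7 × max(0, T̄ − 17.4)): 0.0, 107.1, 24.5, 33.6, 49.7, 28.0, 21.7, 0.0, 24.5, 7.7, 0.0, 105.0, 34.3, 67.9, 84.0, 108.5, 92.4, 93.1, 16.1.
Season total = 898.1 DD.
Complete generations = ⌊898.1 / 434⌋ = 2.

2 generations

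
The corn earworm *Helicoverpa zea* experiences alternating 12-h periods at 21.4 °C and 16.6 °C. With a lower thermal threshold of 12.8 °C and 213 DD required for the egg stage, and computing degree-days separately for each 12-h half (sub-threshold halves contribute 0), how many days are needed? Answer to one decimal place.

Day half: max(0, 21.4 − 12.8) × 0.5 = 8.6 × 0.5 = 4.30 DD.
Night half: max(0, 16.6 − 12.8) × 0.5 = 3.8 × 0.5 = 1.90 DD.
Per 24 h: 6.20 DD/day.
Duration = 213 / 6.20 = 34.355 ≈ 34.4 days.

34.4 days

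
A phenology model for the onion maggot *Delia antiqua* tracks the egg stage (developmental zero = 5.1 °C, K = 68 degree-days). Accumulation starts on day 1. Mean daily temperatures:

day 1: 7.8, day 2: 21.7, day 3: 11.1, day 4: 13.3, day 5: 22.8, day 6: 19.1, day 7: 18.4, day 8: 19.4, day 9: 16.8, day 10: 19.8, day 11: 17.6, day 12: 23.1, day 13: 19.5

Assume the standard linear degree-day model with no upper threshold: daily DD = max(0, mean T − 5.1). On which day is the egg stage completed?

Daily DD above 5.1 °C: 2.7, 16.6, 6.0, 8.2, 17.7, 14.0, 13.3, 14.3, 11.7, 14.7, 12.5, 18.0, 14.4.
Cumulative: 2.7, 19.3, 25.3, 33.5, 51.2, 65.2, 78.5, 92.8, 104.5, 119.2, 131.7, 149.7, 164.1.
The total first reaches 68 DD on day 7.

day 7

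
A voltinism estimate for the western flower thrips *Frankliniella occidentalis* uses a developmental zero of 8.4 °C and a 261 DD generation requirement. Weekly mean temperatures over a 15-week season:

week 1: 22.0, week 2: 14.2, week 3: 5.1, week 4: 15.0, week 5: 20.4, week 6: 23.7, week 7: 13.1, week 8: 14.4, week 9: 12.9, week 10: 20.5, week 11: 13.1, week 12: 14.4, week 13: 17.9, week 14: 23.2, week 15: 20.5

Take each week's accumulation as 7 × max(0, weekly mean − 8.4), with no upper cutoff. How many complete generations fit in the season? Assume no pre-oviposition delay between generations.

Weekly DD (7 × max(0, T̄ − 8.4)): 95.2, 40.6, 0.0, 46.2, 84.0, 107.1, 32.9, 42.0, 31.5, 84.7, 32.9, 42.0, 66.5, 103.6, 84.7.
Season total = 893.9 DD.
Complete generations = ⌊893.9 / 261⌋ = 3.

3 generations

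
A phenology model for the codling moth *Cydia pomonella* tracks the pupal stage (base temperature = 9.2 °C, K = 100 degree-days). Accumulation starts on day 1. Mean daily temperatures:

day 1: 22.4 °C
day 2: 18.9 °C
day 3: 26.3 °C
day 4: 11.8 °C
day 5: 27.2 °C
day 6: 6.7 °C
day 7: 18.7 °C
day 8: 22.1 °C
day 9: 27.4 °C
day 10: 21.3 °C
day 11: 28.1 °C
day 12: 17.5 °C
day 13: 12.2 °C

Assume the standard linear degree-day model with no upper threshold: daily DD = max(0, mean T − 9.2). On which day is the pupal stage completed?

day 9

Daily DD above 9.2 °C: 13.2, 9.7, 17.1, 2.6, 18.0, 0.0, 9.5, 12.9, 18.2, 12.1, 18.9, 8.3, 3.0.
Cumulative: 13.2, 22.9, 40.0, 42.6, 60.6, 60.6, 70.1, 83.0, 101.2, 113.3, 132.2, 140.5, 143.5.
The total first reaches 100 DD on day 9.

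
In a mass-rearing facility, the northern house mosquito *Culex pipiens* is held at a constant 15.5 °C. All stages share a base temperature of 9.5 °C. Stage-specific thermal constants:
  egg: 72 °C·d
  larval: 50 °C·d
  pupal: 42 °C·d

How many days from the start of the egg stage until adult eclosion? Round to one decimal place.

Daily accumulation at 15.5 °C = 15.5 − 9.5 = 6.0 DD/day.
Total K = 72 + 50 + 42 = 164 DD.
Total duration = 164 / 6.0 = 27.333 ≈ 27.3 days.

27.3 days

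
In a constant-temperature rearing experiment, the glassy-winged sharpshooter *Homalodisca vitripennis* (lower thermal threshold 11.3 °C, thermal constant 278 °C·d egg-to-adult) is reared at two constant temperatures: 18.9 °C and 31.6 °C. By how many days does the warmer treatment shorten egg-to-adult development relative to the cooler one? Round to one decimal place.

22.9 days

At 18.9 °C: 278 / (18.9 − 11.3) = 278 / 7.6 = 36.579 d.
At 31.6 °C: 278 / (31.6 − 11.3) = 278 / 20.3 = 13.695 d.
Difference = |36.579 − 13.695| = 22.884 ≈ 22.9 days.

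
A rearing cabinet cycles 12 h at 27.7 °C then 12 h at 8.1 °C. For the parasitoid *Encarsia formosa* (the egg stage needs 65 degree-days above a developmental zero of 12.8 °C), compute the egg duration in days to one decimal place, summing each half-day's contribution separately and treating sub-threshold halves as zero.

Day half: max(0, 27.7 − 12.8) × 0.5 = 14.9 × 0.5 = 7.45 DD.
Night half: max(0, 8.1 − 12.8) × 0.5 = 0.0 × 0.5 = 0.00 DD.
Per 24 h: 7.45 DD/day.
Duration = 65 / 7.45 = 8.725 ≈ 8.7 days.

8.7 days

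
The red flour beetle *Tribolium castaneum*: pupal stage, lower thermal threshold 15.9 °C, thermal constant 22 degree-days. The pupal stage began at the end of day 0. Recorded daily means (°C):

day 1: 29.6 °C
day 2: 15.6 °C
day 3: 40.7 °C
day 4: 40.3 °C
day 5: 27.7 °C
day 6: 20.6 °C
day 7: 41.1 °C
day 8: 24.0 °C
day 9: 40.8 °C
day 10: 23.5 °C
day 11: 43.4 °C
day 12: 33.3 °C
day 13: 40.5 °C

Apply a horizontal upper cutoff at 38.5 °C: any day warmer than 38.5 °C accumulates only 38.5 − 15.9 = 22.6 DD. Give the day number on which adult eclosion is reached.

day 3

Daily DD above 15.9 °C (capped at 22.6): 13.7, 0.0, 22.6, 22.6, 11.8, 4.7, 22.6, 8.1, 22.6, 7.6, 22.6, 17.4, 22.6.
Cumulative: 13.7, 13.7, 36.3, 58.9, 70.7, 75.4, 98.0, 106.1, 128.7, 136.3, 158.9, 176.3, 198.9.
The total first reaches 22 DD on day 3.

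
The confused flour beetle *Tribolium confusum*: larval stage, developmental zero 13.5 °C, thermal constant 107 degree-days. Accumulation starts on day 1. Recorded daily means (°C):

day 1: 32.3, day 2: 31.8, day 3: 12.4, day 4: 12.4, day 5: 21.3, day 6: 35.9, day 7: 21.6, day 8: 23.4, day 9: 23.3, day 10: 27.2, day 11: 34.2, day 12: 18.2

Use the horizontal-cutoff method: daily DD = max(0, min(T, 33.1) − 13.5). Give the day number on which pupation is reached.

day 11

Daily DD above 13.5 °C (capped at 19.6): 18.8, 18.3, 0.0, 0.0, 7.8, 19.6, 8.1, 9.9, 9.8, 13.7, 19.6, 4.7.
Cumulative: 18.8, 37.1, 37.1, 37.1, 44.9, 64.5, 72.6, 82.5, 92.3, 106.0, 125.6, 130.3.
The total first reaches 107 DD on day 11.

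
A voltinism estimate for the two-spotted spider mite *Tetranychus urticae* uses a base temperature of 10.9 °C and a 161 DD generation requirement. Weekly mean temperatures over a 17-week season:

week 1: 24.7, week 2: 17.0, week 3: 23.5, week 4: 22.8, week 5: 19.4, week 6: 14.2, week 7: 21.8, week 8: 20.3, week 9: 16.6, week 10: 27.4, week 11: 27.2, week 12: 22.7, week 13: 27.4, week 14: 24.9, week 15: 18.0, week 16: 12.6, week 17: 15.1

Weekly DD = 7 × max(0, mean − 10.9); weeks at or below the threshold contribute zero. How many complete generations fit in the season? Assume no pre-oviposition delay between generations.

Weekly DD (7 × max(0, T̄ − 10.9)): 96.6, 42.7, 88.2, 83.3, 59.5, 23.1, 76.3, 65.8, 39.9, 115.5, 114.1, 82.6, 115.5, 98.0, 49.7, 11.9, 29.4.
Season total = 1192.1 DD.
Complete generations = ⌊1192.1 / 161⌋ = 7.

7 generations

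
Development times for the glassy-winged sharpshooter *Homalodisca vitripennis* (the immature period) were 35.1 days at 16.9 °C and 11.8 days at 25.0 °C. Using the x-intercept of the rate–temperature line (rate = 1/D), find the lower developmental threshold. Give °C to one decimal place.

12.8 °C

Equal thermal constants: D₁(T₁ − T_b) = D₂(T₂ − T_b).
35.1·(16.9 − T_b) = 11.8·(25.0 − T_b)
T_b = (35.1·16.9 − 11.8·25.0) / (35.1 − 11.8) = 298.19 / 23.3 = 12.798 °C ≈ 12.8 °C.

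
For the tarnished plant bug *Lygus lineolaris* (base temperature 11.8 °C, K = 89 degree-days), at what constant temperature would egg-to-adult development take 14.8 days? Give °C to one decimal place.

Required daily accumulation = 89 / 14.8 = 6.014 DD/day.
T = T_base + 6.014 = 11.8 + 6.014 = 17.814 ≈ 17.8 °C.

17.8 °C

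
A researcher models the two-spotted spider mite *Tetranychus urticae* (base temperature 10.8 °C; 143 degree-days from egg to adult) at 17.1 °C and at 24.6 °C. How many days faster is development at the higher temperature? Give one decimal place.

12.3 days

At 17.1 °C: 143 / (17.1 − 10.8) = 143 / 6.3 = 22.698 d.
At 24.6 °C: 143 / (24.6 − 10.8) = 143 / 13.8 = 10.362 d.
Difference = |22.698 − 10.362| = 12.336 ≈ 12.3 days.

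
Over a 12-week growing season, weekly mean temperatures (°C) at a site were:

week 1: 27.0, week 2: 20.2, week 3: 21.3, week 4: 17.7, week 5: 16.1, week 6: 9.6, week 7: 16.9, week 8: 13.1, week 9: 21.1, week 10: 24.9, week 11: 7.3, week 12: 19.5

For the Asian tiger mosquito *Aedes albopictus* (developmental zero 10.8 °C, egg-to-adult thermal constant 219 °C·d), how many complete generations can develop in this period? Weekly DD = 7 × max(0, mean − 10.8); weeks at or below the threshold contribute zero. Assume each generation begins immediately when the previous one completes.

2 generations

Weekly DD (7 × max(0, T̄ − 10.8)): 113.4, 65.8, 73.5, 48.3, 37.1, 0.0, 42.7, 16.1, 72.1, 98.7, 0.0, 60.9.
Season total = 628.6 DD.
Complete generations = ⌊628.6 / 219⌋ = 2.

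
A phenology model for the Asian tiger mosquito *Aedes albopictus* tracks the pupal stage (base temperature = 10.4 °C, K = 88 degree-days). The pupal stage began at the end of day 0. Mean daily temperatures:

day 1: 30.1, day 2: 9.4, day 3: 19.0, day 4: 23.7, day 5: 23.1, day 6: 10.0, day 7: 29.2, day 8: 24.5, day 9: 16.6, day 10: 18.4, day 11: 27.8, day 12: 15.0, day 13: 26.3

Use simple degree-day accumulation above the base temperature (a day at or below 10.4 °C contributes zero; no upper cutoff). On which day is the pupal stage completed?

day 9

Daily DD above 10.4 °C: 19.7, 0.0, 8.6, 13.3, 12.7, 0.0, 18.8, 14.1, 6.2, 8.0, 17.4, 4.6, 15.9.
Cumulative: 19.7, 19.7, 28.3, 41.6, 54.3, 54.3, 73.1, 87.2, 93.4, 101.4, 118.8, 123.4, 139.3.
The total first reaches 88 DD on day 9.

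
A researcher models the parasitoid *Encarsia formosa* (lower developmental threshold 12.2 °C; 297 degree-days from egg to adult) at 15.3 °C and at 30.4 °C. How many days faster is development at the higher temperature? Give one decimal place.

79.5 days

At 15.3 °C: 297 / (15.3 − 12.2) = 297 / 3.1 = 95.806 d.
At 30.4 °C: 297 / (30.4 − 12.2) = 297 / 18.2 = 16.319 d.
Difference = |95.806 − 16.319| = 79.488 ≈ 79.5 days.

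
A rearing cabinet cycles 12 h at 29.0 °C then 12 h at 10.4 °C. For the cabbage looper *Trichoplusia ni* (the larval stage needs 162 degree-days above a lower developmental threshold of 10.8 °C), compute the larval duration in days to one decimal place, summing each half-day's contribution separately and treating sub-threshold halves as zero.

Day half: max(0, 29.0 − 10.8) × 0.5 = 18.2 × 0.5 = 9.10 DD.
Night half: max(0, 10.4 − 10.8) × 0.5 = 0.0 × 0.5 = 0.00 DD.
Per 24 h: 9.10 DD/day.
Duration = 162 / 9.10 = 17.802 ≈ 17.8 days.

17.8 days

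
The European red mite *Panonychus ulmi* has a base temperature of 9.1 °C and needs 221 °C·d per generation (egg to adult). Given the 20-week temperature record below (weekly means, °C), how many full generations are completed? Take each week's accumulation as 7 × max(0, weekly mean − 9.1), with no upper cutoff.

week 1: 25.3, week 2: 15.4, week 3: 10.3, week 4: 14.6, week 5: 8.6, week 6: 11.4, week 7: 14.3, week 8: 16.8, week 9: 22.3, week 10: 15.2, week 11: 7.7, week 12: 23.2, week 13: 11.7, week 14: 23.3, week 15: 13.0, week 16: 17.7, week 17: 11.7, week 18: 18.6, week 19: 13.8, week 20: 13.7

Weekly DD (7 × max(0, T̄ − 9.1)): 113.4, 44.1, 8.4, 38.5, 0.0, 16.1, 36.4, 53.9, 92.4, 42.7, 0.0, 98.7, 18.2, 99.4, 27.3, 60.2, 18.2, 66.5, 32.9, 32.2.
Season total = 899.5 DD.
Complete generations = ⌊899.5 / 221⌋ = 4.

4 generations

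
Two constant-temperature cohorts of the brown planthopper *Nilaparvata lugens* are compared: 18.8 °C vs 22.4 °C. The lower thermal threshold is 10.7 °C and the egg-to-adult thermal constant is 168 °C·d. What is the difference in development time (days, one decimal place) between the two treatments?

At 18.8 °C: 168 / (18.8 − 10.7) = 168 / 8.1 = 20.741 d.
At 22.4 °C: 168 / (22.4 − 10.7) = 168 / 11.7 = 14.359 d.
Difference = |20.741 − 14.359| = 6.382 ≈ 6.4 days.

6.4 days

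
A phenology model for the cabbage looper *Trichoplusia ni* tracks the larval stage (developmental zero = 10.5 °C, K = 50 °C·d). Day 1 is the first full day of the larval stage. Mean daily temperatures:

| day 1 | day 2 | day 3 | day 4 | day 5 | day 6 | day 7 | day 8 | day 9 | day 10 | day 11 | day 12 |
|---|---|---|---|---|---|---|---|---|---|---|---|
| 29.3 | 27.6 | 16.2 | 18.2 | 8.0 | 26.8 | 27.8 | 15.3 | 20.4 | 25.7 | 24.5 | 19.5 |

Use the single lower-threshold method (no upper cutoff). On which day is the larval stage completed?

Daily DD above 10.5 °C: 18.8, 17.1, 5.7, 7.7, 0.0, 16.3, 17.3, 4.8, 9.9, 15.2, 14.0, 9.0.
Cumulative: 18.8, 35.9, 41.6, 49.3, 49.3, 65.6, 82.9, 87.7, 97.6, 112.8, 126.8, 135.8.
The total first reaches 50 DD on day 6.

day 6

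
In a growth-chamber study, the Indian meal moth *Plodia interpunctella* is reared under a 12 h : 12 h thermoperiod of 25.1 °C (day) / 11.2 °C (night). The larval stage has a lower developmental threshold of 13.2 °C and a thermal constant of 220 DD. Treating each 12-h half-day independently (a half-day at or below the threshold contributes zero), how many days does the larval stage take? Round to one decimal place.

Day half: max(0, 25.1 − 13.2) × 0.5 = 11.9 × 0.5 = 5.95 DD.
Night half: max(0, 11.2 − 13.2) × 0.5 = 0.0 × 0.5 = 0.00 DD.
Per 24 h: 5.95 DD/day.
Duration = 220 / 5.95 = 36.975 ≈ 37.0 days.

37.0 days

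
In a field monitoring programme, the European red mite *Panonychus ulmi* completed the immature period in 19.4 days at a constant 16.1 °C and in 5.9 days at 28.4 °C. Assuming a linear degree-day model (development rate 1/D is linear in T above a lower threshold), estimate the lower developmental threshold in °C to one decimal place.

Equal thermal constants: D₁(T₁ − T_b) = D₂(T₂ − T_b).
19.4·(16.1 − T_b) = 5.9·(28.4 − T_b)
T_b = (19.4·16.1 − 5.9·28.4) / (19.4 − 5.9) = 144.78 / 13.5 = 10.724 °C ≈ 10.7 °C.

10.7 °C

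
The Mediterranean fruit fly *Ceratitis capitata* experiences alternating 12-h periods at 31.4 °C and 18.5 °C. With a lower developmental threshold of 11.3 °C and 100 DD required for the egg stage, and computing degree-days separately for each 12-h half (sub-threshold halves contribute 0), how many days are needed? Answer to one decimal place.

7.3 days

Day half: max(0, 31.4 − 11.3) × 0.5 = 20.1 × 0.5 = 10.05 DD.
Night half: max(0, 18.5 − 11.3) × 0.5 = 7.2 × 0.5 = 3.60 DD.
Per 24 h: 13.65 DD/day.
Duration = 100 / 13.65 = 7.326 ≈ 7.3 days.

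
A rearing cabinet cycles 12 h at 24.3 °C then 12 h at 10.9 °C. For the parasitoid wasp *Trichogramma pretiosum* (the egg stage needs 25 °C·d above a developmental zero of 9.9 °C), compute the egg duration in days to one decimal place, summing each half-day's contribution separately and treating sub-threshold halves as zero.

3.2 days

Day half: max(0, 24.3 − 9.9) × 0.5 = 14.4 × 0.5 = 7.20 DD.
Night half: max(0, 10.9 − 9.9) × 0.5 = 1.0 × 0.5 = 0.50 DD.
Per 24 h: 7.70 DD/day.
Duration = 25 / 7.70 = 3.247 ≈ 3.2 days.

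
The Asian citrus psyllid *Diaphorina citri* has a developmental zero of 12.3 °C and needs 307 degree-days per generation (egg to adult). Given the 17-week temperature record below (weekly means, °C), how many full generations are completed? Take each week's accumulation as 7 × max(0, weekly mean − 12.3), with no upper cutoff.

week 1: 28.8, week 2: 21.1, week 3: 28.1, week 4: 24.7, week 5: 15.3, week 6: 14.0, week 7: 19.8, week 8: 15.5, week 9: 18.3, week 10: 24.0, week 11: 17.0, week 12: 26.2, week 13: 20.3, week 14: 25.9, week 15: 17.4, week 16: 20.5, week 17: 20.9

3 generations

Weekly DD (7 × max(0, T̄ − 12.3)): 115.5, 61.6, 110.6, 86.8, 21.0, 11.9, 52.5, 22.4, 42.0, 81.9, 32.9, 97.3, 56.0, 95.2, 35.7, 57.4, 60.2.
Season total = 1040.9 DD.
Complete generations = ⌊1040.9 / 307⌋ = 3.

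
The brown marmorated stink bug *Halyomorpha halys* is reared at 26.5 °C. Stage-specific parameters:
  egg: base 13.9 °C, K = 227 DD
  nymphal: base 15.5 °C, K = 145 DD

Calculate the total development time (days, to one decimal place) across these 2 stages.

egg: 227 / (26.5 − 13.9) = 227 / 12.6 = 18.016 d.
nymphal: 145 / (26.5 − 15.5) = 145 / 11.0 = 13.182 d.
Sum = 31.198 ≈ 31.2 days.

31.2 days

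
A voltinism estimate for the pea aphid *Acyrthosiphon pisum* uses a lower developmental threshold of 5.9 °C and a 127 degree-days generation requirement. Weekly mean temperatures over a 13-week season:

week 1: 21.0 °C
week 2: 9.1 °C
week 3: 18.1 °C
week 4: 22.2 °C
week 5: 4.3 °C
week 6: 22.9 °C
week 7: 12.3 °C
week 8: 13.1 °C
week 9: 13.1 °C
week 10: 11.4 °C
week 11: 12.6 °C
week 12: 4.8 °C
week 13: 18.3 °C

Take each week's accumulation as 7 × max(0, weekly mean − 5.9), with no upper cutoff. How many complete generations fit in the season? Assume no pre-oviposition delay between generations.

6 generations

Weekly DD (7 × max(0, T̄ − 5.9)): 105.7, 22.4, 85.4, 114.1, 0.0, 119.0, 44.8, 50.4, 50.4, 38.5, 46.9, 0.0, 86.8.
Season total = 764.4 DD.
Complete generations = ⌊764.4 / 127⌋ = 6.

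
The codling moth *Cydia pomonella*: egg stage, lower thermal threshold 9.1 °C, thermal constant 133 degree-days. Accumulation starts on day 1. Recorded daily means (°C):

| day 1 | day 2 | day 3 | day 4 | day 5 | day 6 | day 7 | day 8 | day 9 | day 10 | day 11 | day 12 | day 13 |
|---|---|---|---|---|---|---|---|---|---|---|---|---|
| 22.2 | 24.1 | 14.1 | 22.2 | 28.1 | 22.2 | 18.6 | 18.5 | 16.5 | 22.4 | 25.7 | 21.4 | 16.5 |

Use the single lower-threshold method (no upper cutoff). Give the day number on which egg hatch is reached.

day 11

Daily DD above 9.1 °C: 13.1, 15.0, 5.0, 13.1, 19.0, 13.1, 9.5, 9.4, 7.4, 13.3, 16.6, 12.3, 7.4.
Cumulative: 13.1, 28.1, 33.1, 46.2, 65.2, 78.3, 87.8, 97.2, 104.6, 117.9, 134.5, 146.8, 154.2.
The total first reaches 133 DD on day 11.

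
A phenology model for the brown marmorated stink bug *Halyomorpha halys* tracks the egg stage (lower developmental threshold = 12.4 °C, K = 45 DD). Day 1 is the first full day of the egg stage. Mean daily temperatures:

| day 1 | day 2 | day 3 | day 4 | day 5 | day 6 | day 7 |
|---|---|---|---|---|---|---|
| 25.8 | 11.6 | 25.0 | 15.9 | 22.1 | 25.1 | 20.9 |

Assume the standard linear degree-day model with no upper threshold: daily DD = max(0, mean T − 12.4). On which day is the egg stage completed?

Daily DD above 12.4 °C: 13.4, 0.0, 12.6, 3.5, 9.7, 12.7, 8.5.
Cumulative: 13.4, 13.4, 26.0, 29.5, 39.2, 51.9, 60.4.
The total first reaches 45 DD on day 6.

day 6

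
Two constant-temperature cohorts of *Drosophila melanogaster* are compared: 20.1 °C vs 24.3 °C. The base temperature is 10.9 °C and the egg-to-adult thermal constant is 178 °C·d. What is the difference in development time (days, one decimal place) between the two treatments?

6.1 days

At 20.1 °C: 178 / (20.1 − 10.9) = 178 / 9.2 = 19.348 d.
At 24.3 °C: 178 / (24.3 − 10.9) = 178 / 13.4 = 13.284 d.
Difference = |19.348 − 13.284| = 6.064 ≈ 6.1 days.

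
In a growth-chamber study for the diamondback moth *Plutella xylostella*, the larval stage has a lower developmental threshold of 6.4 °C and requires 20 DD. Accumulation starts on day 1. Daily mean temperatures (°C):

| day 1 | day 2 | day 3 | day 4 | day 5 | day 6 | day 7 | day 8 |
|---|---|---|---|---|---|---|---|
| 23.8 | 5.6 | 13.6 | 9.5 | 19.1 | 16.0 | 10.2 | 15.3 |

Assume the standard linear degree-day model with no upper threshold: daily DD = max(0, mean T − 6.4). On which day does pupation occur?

day 3

Daily DD above 6.4 °C: 17.4, 0.0, 7.2, 3.1, 12.7, 9.6, 3.8, 8.9.
Cumulative: 17.4, 17.4, 24.6, 27.7, 40.4, 50.0, 53.8, 62.7.
The total first reaches 20 DD on day 3.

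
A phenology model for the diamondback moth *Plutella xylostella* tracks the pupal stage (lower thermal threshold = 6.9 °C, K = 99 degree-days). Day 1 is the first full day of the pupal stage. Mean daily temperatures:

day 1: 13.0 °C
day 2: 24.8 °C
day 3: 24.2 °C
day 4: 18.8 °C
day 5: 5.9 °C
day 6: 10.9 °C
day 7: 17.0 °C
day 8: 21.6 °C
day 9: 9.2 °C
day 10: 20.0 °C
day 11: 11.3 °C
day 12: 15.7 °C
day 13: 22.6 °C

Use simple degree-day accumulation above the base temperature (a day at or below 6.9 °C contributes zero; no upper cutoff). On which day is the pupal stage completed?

Daily DD above 6.9 °C: 6.1, 17.9, 17.3, 11.9, 0.0, 4.0, 10.1, 14.7, 2.3, 13.1, 4.4, 8.8, 15.7.
Cumulative: 6.1, 24.0, 41.3, 53.2, 53.2, 57.2, 67.3, 82.0, 84.3, 97.4, 101.8, 110.6, 126.3.
The total first reaches 99 DD on day 11.

day 11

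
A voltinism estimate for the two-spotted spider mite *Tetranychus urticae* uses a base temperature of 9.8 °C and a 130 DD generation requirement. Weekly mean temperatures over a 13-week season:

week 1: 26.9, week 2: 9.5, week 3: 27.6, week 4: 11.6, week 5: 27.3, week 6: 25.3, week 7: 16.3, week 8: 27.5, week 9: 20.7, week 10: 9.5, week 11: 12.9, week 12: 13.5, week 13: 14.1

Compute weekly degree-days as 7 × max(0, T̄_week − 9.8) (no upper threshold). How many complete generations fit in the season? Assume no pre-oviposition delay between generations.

Weekly DD (7 × max(0, T̄ − 9.8)): 119.7, 0.0, 124.6, 12.6, 122.5, 108.5, 45.5, 123.9, 76.3, 0.0, 21.7, 25.9, 30.1.
Season total = 811.3 DD.
Complete generations = ⌊811.3 / 130⌋ = 6.

6 generations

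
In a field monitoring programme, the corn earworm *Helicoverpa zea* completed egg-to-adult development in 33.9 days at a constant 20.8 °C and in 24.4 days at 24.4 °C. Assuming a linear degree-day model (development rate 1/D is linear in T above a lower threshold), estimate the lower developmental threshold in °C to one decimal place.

11.6 °C

Under the model K = D·(T − T_b), so D₁·(T₁ − T_b) = D₂·(T₂ − T_b).
33.9·(20.8 − T_b) = 24.4·(24.4 − T_b)
T_b = (33.9·20.8 − 24.4·24.4) / (33.9 − 24.4) = 109.76 / 9.5 = 11.554 °C ≈ 11.6 °C.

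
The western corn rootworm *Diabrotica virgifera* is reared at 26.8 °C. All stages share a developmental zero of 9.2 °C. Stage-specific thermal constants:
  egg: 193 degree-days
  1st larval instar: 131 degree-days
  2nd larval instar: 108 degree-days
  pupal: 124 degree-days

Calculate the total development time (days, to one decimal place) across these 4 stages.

Daily accumulation at 26.8 °C = 26.8 − 9.2 = 17.6 DD/day.
Total K = 193 + 131 + 108 + 124 = 556 DD.
Total duration = 556 / 17.6 = 31.591 ≈ 31.6 days.

31.6 days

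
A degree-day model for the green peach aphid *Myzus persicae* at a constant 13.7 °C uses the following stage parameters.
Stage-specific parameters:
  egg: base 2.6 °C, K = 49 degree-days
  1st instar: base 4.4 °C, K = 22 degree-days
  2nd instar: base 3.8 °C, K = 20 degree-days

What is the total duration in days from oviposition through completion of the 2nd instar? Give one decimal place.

8.8 days

egg: 49 / (13.7 − 2.6) = 49 / 11.1 = 4.414 d.
1st instar: 22 / (13.7 − 4.4) = 22 / 9.3 = 2.366 d.
2nd instar: 20 / (13.7 − 3.8) = 20 / 9.9 = 2.020 d.
Sum = 8.800 ≈ 8.8 days.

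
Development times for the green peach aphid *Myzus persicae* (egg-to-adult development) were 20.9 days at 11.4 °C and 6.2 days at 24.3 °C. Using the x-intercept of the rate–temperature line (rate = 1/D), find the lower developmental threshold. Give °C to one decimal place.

Equal thermal constants: D₁(T₁ − T_b) = D₂(T₂ − T_b).
20.9·(11.4 − T_b) = 6.2·(24.3 − T_b)
T_b = (20.9·11.4 − 6.2·24.3) / (20.9 − 6.2) = 87.60 / 14.7 = 5.959 °C ≈ 6.0 °C.

6.0 °C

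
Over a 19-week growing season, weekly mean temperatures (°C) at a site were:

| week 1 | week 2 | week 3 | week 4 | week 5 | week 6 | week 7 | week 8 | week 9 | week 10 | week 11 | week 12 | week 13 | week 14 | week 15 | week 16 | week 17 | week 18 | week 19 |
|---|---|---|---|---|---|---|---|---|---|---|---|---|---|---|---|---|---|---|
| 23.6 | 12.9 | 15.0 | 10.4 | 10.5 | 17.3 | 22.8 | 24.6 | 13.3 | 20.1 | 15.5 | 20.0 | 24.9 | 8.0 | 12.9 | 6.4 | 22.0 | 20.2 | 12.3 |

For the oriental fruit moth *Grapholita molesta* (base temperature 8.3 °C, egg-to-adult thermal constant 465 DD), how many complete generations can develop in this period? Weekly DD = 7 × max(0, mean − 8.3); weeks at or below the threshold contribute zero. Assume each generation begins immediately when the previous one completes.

2 generations

Weekly DD (7 × max(0, T̄ − 8.3)): 107.1, 32.2, 46.9, 14.7, 15.4, 63.0, 101.5, 114.1, 35.0, 82.6, 50.4, 81.9, 116.2, 0.0, 32.2, 0.0, 95.9, 83.3, 28.0.
Season total = 1100.4 DD.
Complete generations = ⌊1100.4 / 465⌋ = 2.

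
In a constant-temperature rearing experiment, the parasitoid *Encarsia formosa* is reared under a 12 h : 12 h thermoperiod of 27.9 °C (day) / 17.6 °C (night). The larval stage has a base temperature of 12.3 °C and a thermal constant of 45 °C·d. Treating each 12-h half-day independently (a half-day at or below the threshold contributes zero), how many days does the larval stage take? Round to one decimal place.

Day half: max(0, 27.9 − 12.3) × 0.5 = 15.6 × 0.5 = 7.80 DD.
Night half: max(0, 17.6 − 12.3) × 0.5 = 5.3 × 0.5 = 2.65 DD.
Per 24 h: 10.45 DD/day.
Duration = 45 / 10.45 = 4.306 ≈ 4.3 days.

4.3 days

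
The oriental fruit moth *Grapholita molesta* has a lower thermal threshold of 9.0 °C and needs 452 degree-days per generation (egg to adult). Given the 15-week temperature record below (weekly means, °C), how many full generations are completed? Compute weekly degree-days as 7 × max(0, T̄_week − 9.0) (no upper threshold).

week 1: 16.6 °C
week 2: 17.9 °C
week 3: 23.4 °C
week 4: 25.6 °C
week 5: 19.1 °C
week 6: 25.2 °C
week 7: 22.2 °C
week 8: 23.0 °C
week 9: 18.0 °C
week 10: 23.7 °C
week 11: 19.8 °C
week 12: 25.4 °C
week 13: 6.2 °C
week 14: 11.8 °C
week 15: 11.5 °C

2 generations

Weekly DD (7 × max(0, T̄ − 9.0)): 53.2, 62.3, 100.8, 116.2, 70.7, 113.4, 92.4, 98.0, 63.0, 102.9, 75.6, 114.8, 0.0, 19.6, 17.5.
Season total = 1100.4 DD.
Complete generations = ⌊1100.4 / 452⌋ = 2.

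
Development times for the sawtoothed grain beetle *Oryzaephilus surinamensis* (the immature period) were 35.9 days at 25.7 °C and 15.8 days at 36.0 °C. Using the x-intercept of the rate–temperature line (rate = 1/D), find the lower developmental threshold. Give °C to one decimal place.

17.6 °C

Equal thermal constants: D₁(T₁ − T_b) = D₂(T₂ − T_b).
35.9·(25.7 − T_b) = 15.8·(36.0 − T_b)
T_b = (35.9·25.7 − 15.8·36.0) / (35.9 − 15.8) = 353.83 / 20.1 = 17.603 °C ≈ 17.6 °C.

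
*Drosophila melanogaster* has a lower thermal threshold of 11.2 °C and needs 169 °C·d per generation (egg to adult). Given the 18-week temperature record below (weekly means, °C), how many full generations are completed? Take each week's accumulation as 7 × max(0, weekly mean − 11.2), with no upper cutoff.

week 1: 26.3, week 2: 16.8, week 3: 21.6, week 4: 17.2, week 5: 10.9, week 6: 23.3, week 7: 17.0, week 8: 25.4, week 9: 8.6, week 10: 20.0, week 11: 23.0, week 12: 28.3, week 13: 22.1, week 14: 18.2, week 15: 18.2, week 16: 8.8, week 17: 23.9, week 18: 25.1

6 generations

Weekly DD (7 × max(0, T̄ − 11.2)): 105.7, 39.2, 72.8, 42.0, 0.0, 84.7, 40.6, 99.4, 0.0, 61.6, 82.6, 119.7, 76.3, 49.0, 49.0, 0.0, 88.9, 97.3.
Season total = 1108.8 DD.
Complete generations = ⌊1108.8 / 169⌋ = 6.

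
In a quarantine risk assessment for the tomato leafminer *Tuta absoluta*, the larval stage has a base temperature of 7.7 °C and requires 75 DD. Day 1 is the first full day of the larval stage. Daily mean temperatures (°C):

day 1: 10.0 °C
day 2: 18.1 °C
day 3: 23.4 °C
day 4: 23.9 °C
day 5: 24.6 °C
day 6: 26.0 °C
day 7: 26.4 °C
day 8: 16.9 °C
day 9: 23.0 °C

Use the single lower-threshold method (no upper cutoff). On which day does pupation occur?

day 6

Daily DD above 7.7 °C: 2.3, 10.4, 15.7, 16.2, 16.9, 18.3, 18.7, 9.2, 15.3.
Cumulative: 2.3, 12.7, 28.4, 44.6, 61.5, 79.8, 98.5, 107.7, 123.0.
The total first reaches 75 DD on day 6.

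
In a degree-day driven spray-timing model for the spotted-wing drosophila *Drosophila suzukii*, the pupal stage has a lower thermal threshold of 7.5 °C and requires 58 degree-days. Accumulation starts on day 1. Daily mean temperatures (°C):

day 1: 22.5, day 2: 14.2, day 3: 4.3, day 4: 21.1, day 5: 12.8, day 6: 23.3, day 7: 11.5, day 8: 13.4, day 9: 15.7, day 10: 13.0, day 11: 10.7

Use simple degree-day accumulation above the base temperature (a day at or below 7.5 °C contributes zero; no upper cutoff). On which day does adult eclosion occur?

day 7

Daily DD above 7.5 °C: 15.0, 6.7, 0.0, 13.6, 5.3, 15.8, 4.0, 5.9, 8.2, 5.5, 3.2.
Cumulative: 15.0, 21.7, 21.7, 35.3, 40.6, 56.4, 60.4, 66.3, 74.5, 80.0, 83.2.
The total first reaches 58 DD on day 7.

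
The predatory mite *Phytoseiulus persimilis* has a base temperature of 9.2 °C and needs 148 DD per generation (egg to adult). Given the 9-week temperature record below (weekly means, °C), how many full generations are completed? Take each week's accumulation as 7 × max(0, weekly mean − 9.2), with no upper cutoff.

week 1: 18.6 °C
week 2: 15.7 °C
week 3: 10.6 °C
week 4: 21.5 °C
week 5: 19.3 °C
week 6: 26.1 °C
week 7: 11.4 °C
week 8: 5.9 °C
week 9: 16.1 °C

Weekly DD (7 × max(0, T̄ − 9.2)): 65.8, 45.5, 9.8, 86.1, 70.7, 118.3, 15.4, 0.0, 48.3.
Season total = 459.9 DD.
Complete generations = ⌊459.9 / 148⌋ = 3.

3 generations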